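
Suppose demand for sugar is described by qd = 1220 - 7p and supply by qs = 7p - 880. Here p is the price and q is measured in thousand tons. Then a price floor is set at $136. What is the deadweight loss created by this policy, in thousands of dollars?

0

Equilibrium: 1220 - 7p = 7p - 880, so 2100 = 14p and p* = 150, q* = 170.
The floor of 136 is below the equilibrium price 150, so it is not binding; the market clears at p* = 150, q* = 170.
Since the control does not bind, no trades are prevented and deadweight loss is zero.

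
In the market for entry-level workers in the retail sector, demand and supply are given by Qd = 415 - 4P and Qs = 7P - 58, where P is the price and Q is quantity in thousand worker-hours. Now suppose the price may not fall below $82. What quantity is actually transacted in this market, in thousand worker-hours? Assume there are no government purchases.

87

In a free market, 415 - 4P = 7P - 58 gives the equilibrium P* = 43, Q* = 243.
Because the floor (82) lies above the market-clearing price, it is binding.
At P = 82: Qd = 415 - 4·82 = 87 and Qs = 7·82 - 58 = 516.
The quantity actually transacted is the short side, demand: 87.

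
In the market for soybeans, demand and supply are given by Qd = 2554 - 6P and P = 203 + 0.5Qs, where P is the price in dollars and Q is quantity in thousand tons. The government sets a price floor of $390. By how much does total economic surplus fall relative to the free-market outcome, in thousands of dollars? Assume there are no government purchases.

Rearranging supply gives Qs = 2P - 406. In a free market, 2554 - 6P = 2P - 406 gives the equilibrium P* = 370, Q* = 334.
Because the floor (390) lies above the market-clearing price, it is binding.
At P = 390: Qd = 2554 - 6·390 = 214 and Qs = 2·390 - 406 = 374.
Quantity traded falls to 214. At Q = 214 the demand price is (2554 - 214)/6 = 390 and the supply price is (406 + 214)/2 = 310.
Deadweight loss = ½ · (390 - 310) · (334 - 214) = ½ · 80 · 120 = 4800.

4800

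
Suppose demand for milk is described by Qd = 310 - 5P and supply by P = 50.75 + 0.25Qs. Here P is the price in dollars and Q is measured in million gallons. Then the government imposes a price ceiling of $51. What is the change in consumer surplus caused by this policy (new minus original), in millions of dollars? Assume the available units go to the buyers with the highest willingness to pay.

Rearranging supply gives Qs = 4P - 203. Equilibrium: 310 - 5P = 4P - 203, so 513 = 9P and P* = 57, Q* = 25.
Since 51 < 57, the ceiling is binding.
At P = 51: Qd = 310 - 5·51 = 55 and Qs = 4·51 - 203 = 1.
Consumer surplus without the control is ½ · (62 - 57) · 25 = 62.5.
With the ceiling, 1 units are sold at 51 (assume they go to the highest-value buyers). The demand price at Q = 1 is 61.8, so CS = ½ · [(62 - 51) + (61.8 - 51)] · 1 = 10.9.
Change in consumer surplus = 10.9 - 62.5 = -51.6.

-51.6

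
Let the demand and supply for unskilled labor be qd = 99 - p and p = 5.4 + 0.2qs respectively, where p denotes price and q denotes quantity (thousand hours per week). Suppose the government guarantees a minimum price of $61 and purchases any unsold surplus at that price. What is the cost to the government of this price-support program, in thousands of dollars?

Rearranging supply gives qs = 5p - 27. Equilibrium: 99 - p = 5p - 27, so 126 = 6p and p* = 21, q* = 78.
Because the floor (61) lies above the market-clearing price, it is binding.
At p = 61: qd = 99 - 61 = 38 and qs = 5·61 - 27 = 278.
Surplus = qs - qd = 240.
Government expenditure = surplus × support price = 240 × 61 = 14640.

14640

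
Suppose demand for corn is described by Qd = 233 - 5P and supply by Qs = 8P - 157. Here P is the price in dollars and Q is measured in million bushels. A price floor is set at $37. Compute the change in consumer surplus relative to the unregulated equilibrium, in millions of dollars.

Without the control the market clears where 233 - 5P = 8P - 157, i.e. P* = 30 and Q* = 83.
Since 37 > 30, the floor is binding.
At P = 37: Qd = 233 - 5·37 = 48 and Qs = 8·37 - 157 = 139.
Consumer surplus without the control is ½ · (46.6 - 30) · 83 = 688.9.
With the floor, consumers buy 48 units at 37, so CS = ½ · (46.6 - 37) · 48 = 230.4.
Change in consumer surplus = 230.4 - 688.9 = -458.5.

-458.5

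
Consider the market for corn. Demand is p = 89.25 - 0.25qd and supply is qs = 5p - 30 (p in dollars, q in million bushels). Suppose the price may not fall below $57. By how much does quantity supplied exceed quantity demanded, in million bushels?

Rearranging demand gives qd = 357 - 4p. In a free market, 357 - 4p = 5p - 30 gives the equilibrium p* = 43, q* = 185.
Since 57 > 43, the floor is binding.
At p = 57: qd = 357 - 4·57 = 129 and qs = 5·57 - 30 = 255.
Surplus = qs - qd = 255 - 129 = 126.

126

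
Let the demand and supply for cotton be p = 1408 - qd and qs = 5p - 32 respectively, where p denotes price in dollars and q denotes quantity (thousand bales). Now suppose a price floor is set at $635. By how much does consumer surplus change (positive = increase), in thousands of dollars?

Rearranging demand gives qd = 1408 - p. In a free market, 1408 - p = 5p - 32 gives the equilibrium p* = 240, q* = 1168.
Since 635 > 240, the floor is binding.
At p = 635: qd = 1408 - 635 = 773 and qs = 5·635 - 32 = 3143.
Consumer surplus without the control is ½ · (1408 - 240) · 1168 = 682112.
With the floor, consumers buy 773 units at 635, so CS = ½ · (1408 - 635) · 773 = 298764.5.
Change in consumer surplus = 298764.5 - 682112 = -383347.5.

-383347.5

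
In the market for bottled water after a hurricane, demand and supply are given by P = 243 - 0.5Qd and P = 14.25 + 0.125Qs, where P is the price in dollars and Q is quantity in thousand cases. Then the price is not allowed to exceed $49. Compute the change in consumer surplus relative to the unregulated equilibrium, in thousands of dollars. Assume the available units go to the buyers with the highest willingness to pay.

1122

Rearranging demand gives Qd = 486 - 2P; rearranging supply gives Qs = 8P - 114. Setting quantity demanded equal to quantity supplied, 486 - 2P = 8P - 114, gives P* = 60 and Q* = 366.
Because the ceiling (49) lies below the market-clearing price, it is binding.
At P = 49: Qd = 486 - 2·49 = 388 and Qs = 8·49 - 114 = 278.
Consumer surplus without the control is ½ · (243 - 60) · 366 = 33489.
With the ceiling, 278 units are sold at 49 (assume they go to the highest-value buyers). The demand price at Q = 278 is 104, so CS = ½ · [(243 - 49) + (104 - 49)] · 278 = 34611.
Change in consumer surplus = 34611 - 33489 = 1122.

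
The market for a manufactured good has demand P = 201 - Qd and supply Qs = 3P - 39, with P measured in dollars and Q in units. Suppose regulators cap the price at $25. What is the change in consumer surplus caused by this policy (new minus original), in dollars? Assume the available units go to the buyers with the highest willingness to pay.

Rearranging demand gives Qd = 201 - P. Without the control the market clears where 201 - P = 3P - 39, i.e. P* = 60 and Q* = 141.
Because the ceiling (25) lies below the market-clearing price, it is binding.
At P = 25: Qd = 201 - 25 = 176 and Qs = 3·25 - 39 = 36.
Consumer surplus without the control is ½ · (201 - 60) · 141 = 9940.5.
With the ceiling, 36 units are sold at 25 (assume they go to the highest-value buyers). The demand price at Q = 36 is 165, so CS = ½ · [(201 - 25) + (165 - 25)] · 36 = 5688.
Change in consumer surplus = 5688 - 9940.5 = -4252.5.

-4252.5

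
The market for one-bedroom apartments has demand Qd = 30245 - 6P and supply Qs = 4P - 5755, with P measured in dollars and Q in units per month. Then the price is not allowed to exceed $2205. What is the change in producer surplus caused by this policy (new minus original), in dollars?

In a free market, 30245 - 6P = 4P - 5755 gives the equilibrium P* = 3600, Q* = 8645.
The ceiling of 2205 is below the equilibrium price 3600, so it binds.
At P = 2205: Qd = 30245 - 6·2205 = 17015 and Qs = 4·2205 - 5755 = 3065.
Producer surplus without the control is ½ · (3600 - 1438.75) · 8645 = 9342003.125.
With the ceiling, producers sell 3065 units at 2205, so PS = ½ · (2205 - 1438.75) · 3065 = 1174278.125.
Change in producer surplus = 1174278.125 - 9342003.125 = -8167725.

-8167725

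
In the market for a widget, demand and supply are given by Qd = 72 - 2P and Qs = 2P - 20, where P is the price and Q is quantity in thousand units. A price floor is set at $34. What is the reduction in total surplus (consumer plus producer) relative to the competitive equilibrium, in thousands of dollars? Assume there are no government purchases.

242

Without the control the market clears where 72 - 2P = 2P - 20, i.e. P* = 23 and Q* = 26.
The floor of 34 is above the equilibrium price 23, so it binds.
At P = 34: Qd = 72 - 2·34 = 4 and Qs = 2·34 - 20 = 48.
Quantity traded falls to 4. At Q = 4 the demand price is (72 - 4)/2 = 34 and the supply price is (20 + 4)/2 = 12.
Deadweight loss = ½ · (34 - 12) · (26 - 4) = ½ · 22 · 22 = 242.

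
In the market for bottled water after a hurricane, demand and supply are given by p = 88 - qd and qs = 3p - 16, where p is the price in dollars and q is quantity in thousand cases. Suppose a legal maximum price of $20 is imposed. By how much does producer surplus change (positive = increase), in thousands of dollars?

Rearranging demand gives qd = 88 - p. In a free market, 88 - p = 3p - 16 gives the equilibrium p* = 26, q* = 62.
The ceiling of 20 is below the equilibrium price 26, so it binds.
At p = 20: qd = 88 - 20 = 68 and qs = 3·20 - 16 = 44.
Producer surplus without the control is ½ · (26 - 16/3) · 62 = 1922/3.
With the ceiling, producers sell 44 units at 20, so PS = ½ · (20 - 16/3) · 44 = 968/3.
Change in producer surplus = 968/3 - 1922/3 = -318.

-318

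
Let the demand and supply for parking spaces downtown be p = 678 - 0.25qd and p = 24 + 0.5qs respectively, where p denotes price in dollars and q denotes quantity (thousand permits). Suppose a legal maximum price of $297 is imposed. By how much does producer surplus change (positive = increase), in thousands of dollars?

Rearranging demand gives qd = 2712 - 4p; rearranging supply gives qs = 2p - 48. Equilibrium: 2712 - 4p = 2p - 48, so 2760 = 6p and p* = 460, q* = 872.
The ceiling of 297 is below the equilibrium price 460, so it binds.
At p = 297: qd = 2712 - 4·297 = 1524 and qs = 2·297 - 48 = 546.
Producer surplus without the control is ½ · (460 - 24) · 872 = 190096.
With the ceiling, producers sell 546 units at 297, so PS = ½ · (297 - 24) · 546 = 74529.
Change in producer surplus = 74529 - 190096 = -115567.

-115567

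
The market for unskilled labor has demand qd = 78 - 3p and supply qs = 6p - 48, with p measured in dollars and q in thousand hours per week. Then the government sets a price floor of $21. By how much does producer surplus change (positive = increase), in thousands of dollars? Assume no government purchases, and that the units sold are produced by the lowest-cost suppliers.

68.25

Equilibrium: 78 - 3p = 6p - 48, so 126 = 9p and p* = 14, q* = 36.
The floor of 21 is above the equilibrium price 14, so it binds.
At p = 21: qd = 78 - 3·21 = 15 and qs = 6·21 - 48 = 78.
Producer surplus without the control is ½ · (14 - 8) · 36 = 108.
With the floor, 15 units are sold at 21. The supply price at q = 15 is 10.5, so PS = ½ · [(21 - 8) + (21 - 10.5)] · 15 = 176.25.
Change in producer surplus = 176.25 - 108 = 68.25.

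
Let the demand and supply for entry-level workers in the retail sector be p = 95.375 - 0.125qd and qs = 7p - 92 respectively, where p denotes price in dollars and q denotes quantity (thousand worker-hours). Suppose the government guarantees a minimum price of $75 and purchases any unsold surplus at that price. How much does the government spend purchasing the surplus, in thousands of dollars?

20250

Rearranging demand gives qd = 763 - 8p. Setting quantity demanded equal to quantity supplied, 763 - 8p = 7p - 92, gives p* = 57 and q* = 307.
Because the floor (75) lies above the market-clearing price, it is binding.
At p = 75: qd = 763 - 8·75 = 163 and qs = 7·75 - 92 = 433.
Surplus = qs - qd = 270.
Government expenditure = surplus × support price = 270 × 75 = 20250.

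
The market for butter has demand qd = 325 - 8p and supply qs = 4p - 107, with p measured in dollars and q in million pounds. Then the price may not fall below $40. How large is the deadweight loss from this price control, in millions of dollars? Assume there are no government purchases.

192

In a free market, 325 - 8p = 4p - 107 gives the equilibrium p* = 36, q* = 37.
The floor of 40 is above the equilibrium price 36, so it binds.
At p = 40: qd = 325 - 8·40 = 5 and qs = 4·40 - 107 = 53.
Quantity traded falls to 5. At q = 5 the demand price is (325 - 5)/8 = 40 and the supply price is (107 + 5)/4 = 28.
Deadweight loss = ½ · (40 - 28) · (37 - 5) = ½ · 12 · 32 = 192.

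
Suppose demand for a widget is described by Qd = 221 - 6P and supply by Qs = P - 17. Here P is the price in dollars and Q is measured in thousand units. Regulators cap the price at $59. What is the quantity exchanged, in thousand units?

17

Setting quantity demanded equal to quantity supplied, 221 - 6P = P - 17, gives P* = 34 and Q* = 17.
Since 59 is above P* = 34, the ceiling does not bind and the free-market outcome prevails.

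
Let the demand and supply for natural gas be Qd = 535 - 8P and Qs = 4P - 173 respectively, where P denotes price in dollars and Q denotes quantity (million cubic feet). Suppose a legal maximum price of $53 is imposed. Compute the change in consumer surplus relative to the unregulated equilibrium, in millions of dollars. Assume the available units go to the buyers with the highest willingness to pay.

198

Equilibrium: 535 - 8P = 4P - 173, so 708 = 12P and P* = 59, Q* = 63.
Because the ceiling (53) lies below the market-clearing price, it is binding.
At P = 53: Qd = 535 - 8·53 = 111 and Qs = 4·53 - 173 = 39.
Consumer surplus without the control is ½ · (66.875 - 59) · 63 = 248.0625.
With the ceiling, 39 units are sold at 53 (assume they go to the highest-value buyers). The demand price at Q = 39 is 62, so CS = ½ · [(66.875 - 53) + (62 - 53)] · 39 = 446.0625.
Change in consumer surplus = 446.0625 - 248.0625 = 198.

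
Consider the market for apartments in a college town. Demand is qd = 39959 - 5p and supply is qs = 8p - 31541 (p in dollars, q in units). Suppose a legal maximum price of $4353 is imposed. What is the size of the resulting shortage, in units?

14911

Setting quantity demanded equal to quantity supplied, 39959 - 5p = 8p - 31541, gives p* = 5500 and q* = 12459.
The ceiling of 4353 is below the equilibrium price 5500, so it binds.
At p = 4353: qd = 39959 - 5·4353 = 18194 and qs = 8·4353 - 31541 = 3283.
Shortage = qd - qs = 18194 - 3283 = 14911.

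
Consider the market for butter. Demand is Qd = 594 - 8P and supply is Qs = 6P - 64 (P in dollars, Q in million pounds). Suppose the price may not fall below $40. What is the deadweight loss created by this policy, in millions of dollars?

Equilibrium: 594 - 8P = 6P - 64, so 658 = 14P and P* = 47, Q* = 218.
Since 40 is below P* = 47, the floor does not bind and the free-market outcome prevails.
Since the control does not bind, no trades are prevented and deadweight loss is zero.

0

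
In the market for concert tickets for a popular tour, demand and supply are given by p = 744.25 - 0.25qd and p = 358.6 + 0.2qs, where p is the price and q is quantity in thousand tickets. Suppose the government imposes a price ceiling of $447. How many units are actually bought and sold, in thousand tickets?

Rearranging demand gives qd = 2977 - 4p; rearranging supply gives qs = 5p - 1793. Without the control the market clears where 2977 - 4p = 5p - 1793, i.e. p* = 530 and q* = 857.
The ceiling of 447 is below the equilibrium price 530, so it binds.
At p = 447: qd = 2977 - 4·447 = 1189 and qs = 5·447 - 1793 = 442.
The quantity actually transacted is the short side, supply: 442.

442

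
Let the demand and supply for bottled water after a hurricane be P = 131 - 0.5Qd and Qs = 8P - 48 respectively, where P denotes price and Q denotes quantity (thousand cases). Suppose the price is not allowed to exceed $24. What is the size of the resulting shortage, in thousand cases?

70

Rearranging demand gives Qd = 262 - 2P. Setting quantity demanded equal to quantity supplied, 262 - 2P = 8P - 48, gives P* = 31 and Q* = 200.
The ceiling of 24 is below the equilibrium price 31, so it binds.
At P = 24: Qd = 262 - 2·24 = 214 and Qs = 8·24 - 48 = 144.
Shortage = Qd - Qs = 214 - 144 = 70.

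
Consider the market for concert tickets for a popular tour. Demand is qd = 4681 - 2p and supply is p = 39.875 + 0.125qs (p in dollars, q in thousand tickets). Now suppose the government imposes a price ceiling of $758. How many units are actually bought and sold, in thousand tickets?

Rearranging supply gives qs = 8p - 319. In a free market, 4681 - 2p = 8p - 319 gives the equilibrium p* = 500, q* = 3681.
Since 758 is above p* = 500, the ceiling does not bind and the free-market outcome prevails.

3681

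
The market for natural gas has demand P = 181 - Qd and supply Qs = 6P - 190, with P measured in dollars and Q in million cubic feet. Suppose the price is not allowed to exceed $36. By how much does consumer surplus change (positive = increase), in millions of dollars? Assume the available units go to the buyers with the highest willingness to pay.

-4760

Rearranging demand gives Qd = 181 - P. Setting quantity demanded equal to quantity supplied, 181 - P = 6P - 190, gives P* = 53 and Q* = 128.
The ceiling of 36 is below the equilibrium price 53, so it binds.
At P = 36: Qd = 181 - 36 = 145 and Qs = 6·36 - 190 = 26.
Consumer surplus without the control is ½ · (181 - 53) · 128 = 8192.
With the ceiling, 26 units are sold at 36 (assume they go to the highest-value buyers). The demand price at Q = 26 is 155, so CS = ½ · [(181 - 36) + (155 - 36)] · 26 = 3432.
Change in consumer surplus = 3432 - 8192 = -4760.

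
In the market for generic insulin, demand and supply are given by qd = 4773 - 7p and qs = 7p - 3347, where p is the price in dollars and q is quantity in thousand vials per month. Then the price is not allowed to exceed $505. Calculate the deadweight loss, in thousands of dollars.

Without the control the market clears where 4773 - 7p = 7p - 3347, i.e. p* = 580 and q* = 713.
Because the ceiling (505) lies below the market-clearing price, it is binding.
At p = 505: qd = 4773 - 7·505 = 1238 and qs = 7·505 - 3347 = 188.
Quantity traded falls to 188. At q = 188 the demand price is (4773 - 188)/7 = 655 and the supply price is (3347 + 188)/7 = 505.
Deadweight loss = ½ · (655 - 505) · (713 - 188) = ½ · 150 · 525 = 39375.

39375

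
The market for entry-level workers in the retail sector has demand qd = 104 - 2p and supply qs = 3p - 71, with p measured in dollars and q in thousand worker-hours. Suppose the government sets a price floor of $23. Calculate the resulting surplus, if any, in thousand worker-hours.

Equilibrium: 104 - 2p = 3p - 71, so 175 = 5p and p* = 35, q* = 34.
Since 23 is below p* = 35, the floor does not bind and the free-market outcome prevails.
Since the control does not bind, there is no surplus.

0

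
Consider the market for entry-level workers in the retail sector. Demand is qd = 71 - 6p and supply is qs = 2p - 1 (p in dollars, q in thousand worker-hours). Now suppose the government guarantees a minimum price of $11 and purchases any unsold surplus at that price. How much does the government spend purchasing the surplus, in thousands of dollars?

Equilibrium: 71 - 6p = 2p - 1, so 72 = 8p and p* = 9, q* = 17.
Because the floor (11) lies above the market-clearing price, it is binding.
At p = 11: qd = 71 - 6·11 = 5 and qs = 2·11 - 1 = 21.
Surplus = qs - qd = 16.
Government expenditure = surplus × support price = 16 × 11 = 176.

176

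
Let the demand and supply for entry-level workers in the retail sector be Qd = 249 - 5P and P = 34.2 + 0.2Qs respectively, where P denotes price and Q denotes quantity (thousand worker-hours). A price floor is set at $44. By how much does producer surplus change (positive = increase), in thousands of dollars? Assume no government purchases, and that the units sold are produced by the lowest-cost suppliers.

Rearranging supply gives Qs = 5P - 171. Without the control the market clears where 249 - 5P = 5P - 171, i.e. P* = 42 and Q* = 39.
Since 44 > 42, the floor is binding.
At P = 44: Qd = 249 - 5·44 = 29 and Qs = 5·44 - 171 = 49.
Producer surplus without the control is ½ · (42 - 34.2) · 39 = 152.1.
With the floor, 29 units are sold at 44. The supply price at Q = 29 is 40, so PS = ½ · [(44 - 34.2) + (44 - 40)] · 29 = 200.1.
Change in producer surplus = 200.1 - 152.1 = 48.

48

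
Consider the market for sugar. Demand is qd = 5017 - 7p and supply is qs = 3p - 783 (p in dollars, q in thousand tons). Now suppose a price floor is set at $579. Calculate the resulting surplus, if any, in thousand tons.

Without the control the market clears where 5017 - 7p = 3p - 783, i.e. p* = 580 and q* = 957.
Since 579 is below p* = 580, the floor does not bind and the free-market outcome prevails.
Since the control does not bind, there is no surplus.

0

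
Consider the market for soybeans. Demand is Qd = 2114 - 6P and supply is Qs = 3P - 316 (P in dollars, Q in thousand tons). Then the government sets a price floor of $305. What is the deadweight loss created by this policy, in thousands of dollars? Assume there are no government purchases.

Equilibrium: 2114 - 6P = 3P - 316, so 2430 = 9P and P* = 270, Q* = 494.
Since 305 > 270, the floor is binding.
At P = 305: Qd = 2114 - 6·305 = 284 and Qs = 3·305 - 316 = 599.
Quantity traded falls to 284. At Q = 284 the demand price is (2114 - 284)/6 = 305 and the supply price is (316 + 284)/3 = 200.
Deadweight loss = ½ · (305 - 200) · (494 - 284) = ½ · 105 · 210 = 11025.

11025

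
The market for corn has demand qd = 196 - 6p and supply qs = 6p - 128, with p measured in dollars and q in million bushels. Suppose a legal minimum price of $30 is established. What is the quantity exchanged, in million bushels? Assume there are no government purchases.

Setting quantity demanded equal to quantity supplied, 196 - 6p = 6p - 128, gives p* = 27 and q* = 34.
The floor of 30 is above the equilibrium price 27, so it binds.
At p = 30: qd = 196 - 6·30 = 16 and qs = 6·30 - 128 = 52.
The quantity actually transacted is the short side, demand: 16.

16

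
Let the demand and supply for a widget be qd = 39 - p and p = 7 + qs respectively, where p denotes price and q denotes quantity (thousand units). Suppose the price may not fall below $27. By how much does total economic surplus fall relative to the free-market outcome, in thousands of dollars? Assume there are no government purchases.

16

Rearranging supply gives qs = p - 7. In a free market, 39 - p = p - 7 gives the equilibrium p* = 23, q* = 16.
Because the floor (27) lies above the market-clearing price, it is binding.
At p = 27: qd = 39 - 27 = 12 and qs = 27 - 7 = 20.
Quantity traded falls to 12. At q = 12 the demand price is 39 - 12 = 27 and the supply price is 7 + 12 = 19.
Deadweight loss = ½ · (27 - 19) · (16 - 12) = ½ · 8 · 4 = 16.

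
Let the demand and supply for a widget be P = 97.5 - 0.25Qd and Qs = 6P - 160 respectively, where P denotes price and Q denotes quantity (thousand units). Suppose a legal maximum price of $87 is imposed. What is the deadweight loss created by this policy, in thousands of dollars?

Rearranging demand gives Qd = 390 - 4P. Equilibrium: 390 - 4P = 6P - 160, so 550 = 10P and P* = 55, Q* = 170.
The ceiling of 87 is above the equilibrium price 55, so it is not binding; the market clears at P* = 55, Q* = 170.
Since the control does not bind, no trades are prevented and deadweight loss is zero.

0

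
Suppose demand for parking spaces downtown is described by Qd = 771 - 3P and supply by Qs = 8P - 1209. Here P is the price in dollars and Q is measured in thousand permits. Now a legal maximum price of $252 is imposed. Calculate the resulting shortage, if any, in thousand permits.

0

Without the control the market clears where 771 - 3P = 8P - 1209, i.e. P* = 180 and Q* = 231.
The ceiling of 252 is above the equilibrium price 180, so it is not binding; the market clears at P* = 180, Q* = 231.
Since the control does not bind, there is no shortage.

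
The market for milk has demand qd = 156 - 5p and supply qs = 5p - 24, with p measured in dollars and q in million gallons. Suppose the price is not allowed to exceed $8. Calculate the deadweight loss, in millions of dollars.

500

In a free market, 156 - 5p = 5p - 24 gives the equilibrium p* = 18, q* = 66.
The ceiling of 8 is below the equilibrium price 18, so it binds.
At p = 8: qd = 156 - 5·8 = 116 and qs = 5·8 - 24 = 16.
Quantity traded falls to 16. At q = 16 the demand price is (156 - 16)/5 = 28 and the supply price is (24 + 16)/5 = 8.
Deadweight loss = ½ · (28 - 8) · (66 - 16) = ½ · 20 · 50 = 500.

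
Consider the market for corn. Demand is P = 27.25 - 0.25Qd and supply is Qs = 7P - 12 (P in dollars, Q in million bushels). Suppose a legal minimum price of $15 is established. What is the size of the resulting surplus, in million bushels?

44

Rearranging demand gives Qd = 109 - 4P. Setting quantity demanded equal to quantity supplied, 109 - 4P = 7P - 12, gives P* = 11 and Q* = 65.
Since 15 > 11, the floor is binding.
At P = 15: Qd = 109 - 4·15 = 49 and Qs = 7·15 - 12 = 93.
Surplus = Qs - Qd = 93 - 49 = 44.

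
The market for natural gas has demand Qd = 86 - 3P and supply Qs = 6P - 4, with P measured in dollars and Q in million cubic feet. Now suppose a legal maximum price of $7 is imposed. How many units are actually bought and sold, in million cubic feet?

38

Equilibrium: 86 - 3P = 6P - 4, so 90 = 9P and P* = 10, Q* = 56.
Because the ceiling (7) lies below the market-clearing price, it is binding.
At P = 7: Qd = 86 - 3·7 = 65 and Qs = 6·7 - 4 = 38.
The quantity actually transacted is the short side, supply: 38.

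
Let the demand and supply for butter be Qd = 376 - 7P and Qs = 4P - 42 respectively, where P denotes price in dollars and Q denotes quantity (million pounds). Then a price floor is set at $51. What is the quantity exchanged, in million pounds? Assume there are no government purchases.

Equilibrium: 376 - 7P = 4P - 42, so 418 = 11P and P* = 38, Q* = 110.
The floor of 51 is above the equilibrium price 38, so it binds.
At P = 51: Qd = 376 - 7·51 = 19 and Qs = 4·51 - 42 = 162.
The quantity actually transacted is the short side, demand: 19.

19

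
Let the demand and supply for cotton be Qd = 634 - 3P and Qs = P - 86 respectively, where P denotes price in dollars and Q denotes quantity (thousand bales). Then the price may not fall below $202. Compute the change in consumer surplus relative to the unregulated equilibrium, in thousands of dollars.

Setting quantity demanded equal to quantity supplied, 634 - 3P = P - 86, gives P* = 180 and Q* = 94.
Since 202 > 180, the floor is binding.
At P = 202: Qd = 634 - 3·202 = 28 and Qs = 202 - 86 = 116.
Consumer surplus without the control is ½ · (634/3 - 180) · 94 = 4418/3.
With the floor, consumers buy 28 units at 202, so CS = ½ · (634/3 - 202) · 28 = 392/3.
Change in consumer surplus = 392/3 - 4418/3 = -1342.

-1342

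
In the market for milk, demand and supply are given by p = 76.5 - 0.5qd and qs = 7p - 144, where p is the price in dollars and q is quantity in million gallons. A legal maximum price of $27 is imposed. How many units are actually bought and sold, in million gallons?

45

Rearranging demand gives qd = 153 - 2p. Equilibrium: 153 - 2p = 7p - 144, so 297 = 9p and p* = 33, q* = 87.
The ceiling of 27 is below the equilibrium price 33, so it binds.
At p = 27: qd = 153 - 2·27 = 99 and qs = 7·27 - 144 = 45.
The quantity actually transacted is the short side, supply: 45.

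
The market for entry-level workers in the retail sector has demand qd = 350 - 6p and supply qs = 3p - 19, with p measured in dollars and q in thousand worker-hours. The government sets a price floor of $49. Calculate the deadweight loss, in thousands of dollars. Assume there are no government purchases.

In a free market, 350 - 6p = 3p - 19 gives the equilibrium p* = 41, q* = 104.
Because the floor (49) lies above the market-clearing price, it is binding.
At p = 49: qd = 350 - 6·49 = 56 and qs = 3·49 - 19 = 128.
Quantity traded falls to 56. At q = 56 the demand price is (350 - 56)/6 = 49 and the supply price is (19 + 56)/3 = 25.
Deadweight loss = ½ · (49 - 25) · (104 - 56) = ½ · 24 · 48 = 576.

576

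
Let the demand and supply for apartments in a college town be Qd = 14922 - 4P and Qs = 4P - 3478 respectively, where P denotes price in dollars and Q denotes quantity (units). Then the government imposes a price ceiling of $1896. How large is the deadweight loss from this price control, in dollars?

Setting quantity demanded equal to quantity supplied, 14922 - 4P = 4P - 3478, gives P* = 2300 and Q* = 5722.
Because the ceiling (1896) lies below the market-clearing price, it is binding.
At P = 1896: Qd = 14922 - 4·1896 = 7338 and Qs = 4·1896 - 3478 = 4106.
Quantity traded falls to 4106. At Q = 4106 the demand price is (14922 - 4106)/4 = 2704 and the supply price is (3478 + 4106)/4 = 1896.
Deadweight loss = ½ · (2704 - 1896) · (5722 - 4106) = ½ · 808 · 1616 = 652864.

652864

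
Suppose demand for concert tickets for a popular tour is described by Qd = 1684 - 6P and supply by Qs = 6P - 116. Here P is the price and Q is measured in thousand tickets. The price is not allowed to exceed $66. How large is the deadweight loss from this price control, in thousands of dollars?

42336

Setting quantity demanded equal to quantity supplied, 1684 - 6P = 6P - 116, gives P* = 150 and Q* = 784.
Since 66 < 150, the ceiling is binding.
At P = 66: Qd = 1684 - 6·66 = 1288 and Qs = 6·66 - 116 = 280.
Quantity traded falls to 280. At Q = 280 the demand price is (1684 - 280)/6 = 234 and the supply price is (116 + 280)/6 = 66.
Deadweight loss = ½ · (234 - 66) · (784 - 280) = ½ · 168 · 504 = 42336.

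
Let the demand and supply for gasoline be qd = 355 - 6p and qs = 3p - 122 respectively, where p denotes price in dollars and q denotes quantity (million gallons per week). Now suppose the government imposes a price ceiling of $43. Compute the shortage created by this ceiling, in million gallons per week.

Setting quantity demanded equal to quantity supplied, 355 - 6p = 3p - 122, gives p* = 53 and q* = 37.
Because the ceiling (43) lies below the market-clearing price, it is binding.
At p = 43: qd = 355 - 6·43 = 97 and qs = 3·43 - 122 = 7.
Shortage = qd - qs = 97 - 7 = 90.

90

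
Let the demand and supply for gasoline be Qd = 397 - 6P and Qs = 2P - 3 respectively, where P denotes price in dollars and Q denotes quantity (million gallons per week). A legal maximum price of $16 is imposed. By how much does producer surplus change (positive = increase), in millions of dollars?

Equilibrium: 397 - 6P = 2P - 3, so 400 = 8P and P* = 50, Q* = 97.
Because the ceiling (16) lies below the market-clearing price, it is binding.
At P = 16: Qd = 397 - 6·16 = 301 and Qs = 2·16 - 3 = 29.
Producer surplus without the control is ½ · (50 - 1.5) · 97 = 2352.25.
With the ceiling, producers sell 29 units at 16, so PS = ½ · (16 - 1.5) · 29 = 210.25.
Change in producer surplus = 210.25 - 2352.25 = -2142.

-2142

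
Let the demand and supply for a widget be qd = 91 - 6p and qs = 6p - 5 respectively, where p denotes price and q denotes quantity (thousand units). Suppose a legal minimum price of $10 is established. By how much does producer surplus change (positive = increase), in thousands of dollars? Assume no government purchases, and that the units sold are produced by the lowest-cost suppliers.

50

Equilibrium: 91 - 6p = 6p - 5, so 96 = 12p and p* = 8, q* = 43.
Since 10 > 8, the floor is binding.
At p = 10: qd = 91 - 6·10 = 31 and qs = 6·10 - 5 = 55.
Producer surplus without the control is ½ · (8 - 5/6) · 43 = 1849/12.
With the floor, 31 units are sold at 10. The supply price at q = 31 is 6, so PS = ½ · [(10 - 5/6) + (10 - 6)] · 31 = 2449/12.
Change in producer surplus = 2449/12 - 1849/12 = 50.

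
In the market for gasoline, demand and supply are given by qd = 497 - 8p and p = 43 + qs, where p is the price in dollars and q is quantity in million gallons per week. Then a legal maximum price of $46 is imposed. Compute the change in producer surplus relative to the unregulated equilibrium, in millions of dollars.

-140

Rearranging supply gives qs = p - 43. Equilibrium: 497 - 8p = p - 43, so 540 = 9p and p* = 60, q* = 17.
Because the ceiling (46) lies below the market-clearing price, it is binding.
At p = 46: qd = 497 - 8·46 = 129 and qs = 46 - 43 = 3.
Producer surplus without the control is ½ · (60 - 43) · 17 = 144.5.
With the ceiling, producers sell 3 units at 46, so PS = ½ · (46 - 43) · 3 = 4.5.
Change in producer surplus = 4.5 - 144.5 = -140.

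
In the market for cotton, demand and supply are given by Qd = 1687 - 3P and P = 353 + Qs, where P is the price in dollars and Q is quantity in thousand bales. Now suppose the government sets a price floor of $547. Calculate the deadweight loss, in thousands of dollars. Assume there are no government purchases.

8214

Rearranging supply gives Qs = P - 353. Without the control the market clears where 1687 - 3P = P - 353, i.e. P* = 510 and Q* = 157.
Because the floor (547) lies above the market-clearing price, it is binding.
At P = 547: Qd = 1687 - 3·547 = 46 and Qs = 547 - 353 = 194.
Quantity traded falls to 46. At Q = 46 the demand price is (1687 - 46)/3 = 547 and the supply price is 353 + 46 = 399.
Deadweight loss = ½ · (547 - 399) · (157 - 46) = ½ · 148 · 111 = 8214.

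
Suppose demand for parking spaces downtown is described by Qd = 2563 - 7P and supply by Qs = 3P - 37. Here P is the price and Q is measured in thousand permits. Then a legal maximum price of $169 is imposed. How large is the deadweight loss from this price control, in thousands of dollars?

In a free market, 2563 - 7P = 3P - 37 gives the equilibrium P* = 260, Q* = 743.
Because the ceiling (169) lies below the market-clearing price, it is binding.
At P = 169: Qd = 2563 - 7·169 = 1380 and Qs = 3·169 - 37 = 470.
Quantity traded falls to 470. At Q = 470 the demand price is (2563 - 470)/7 = 299 and the supply price is (37 + 470)/3 = 169.
Deadweight loss = ½ · (299 - 169) · (743 - 470) = ½ · 130 · 273 = 17745.

17745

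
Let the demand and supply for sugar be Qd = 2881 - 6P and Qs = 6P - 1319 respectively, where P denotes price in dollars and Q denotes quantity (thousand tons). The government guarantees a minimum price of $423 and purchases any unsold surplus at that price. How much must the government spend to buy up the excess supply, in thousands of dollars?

370548

Setting quantity demanded equal to quantity supplied, 2881 - 6P = 6P - 1319, gives P* = 350 and Q* = 781.
The floor of 423 is above the equilibrium price 350, so it binds.
At P = 423: Qd = 2881 - 6·423 = 343 and Qs = 6·423 - 1319 = 1219.
Surplus = Qs - Qd = 876.
Government expenditure = surplus × support price = 876 × 423 = 370548.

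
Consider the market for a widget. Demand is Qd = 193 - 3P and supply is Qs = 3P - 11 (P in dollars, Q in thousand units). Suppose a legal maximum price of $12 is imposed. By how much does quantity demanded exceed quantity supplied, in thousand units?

In a free market, 193 - 3P = 3P - 11 gives the equilibrium P* = 34, Q* = 91.
The ceiling of 12 is below the equilibrium price 34, so it binds.
At P = 12: Qd = 193 - 3·12 = 157 and Qs = 3·12 - 11 = 25.
Shortage = Qd - Qs = 157 - 25 = 132.

132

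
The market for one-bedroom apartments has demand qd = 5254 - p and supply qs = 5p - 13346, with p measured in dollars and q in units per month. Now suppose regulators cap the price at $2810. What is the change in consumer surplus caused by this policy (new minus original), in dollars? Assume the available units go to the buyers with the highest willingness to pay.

In a free market, 5254 - p = 5p - 13346 gives the equilibrium p* = 3100, q* = 2154.
The ceiling of 2810 is below the equilibrium price 3100, so it binds.
At p = 2810: qd = 5254 - 2810 = 2444 and qs = 5·2810 - 13346 = 704.
Consumer surplus without the control is ½ · (5254 - 3100) · 2154 = 2319858.
With the ceiling, 704 units are sold at 2810 (assume they go to the highest-value buyers). The demand price at q = 704 is 4550, so CS = ½ · [(5254 - 2810) + (4550 - 2810)] · 704 = 1472768.
Change in consumer surplus = 1472768 - 2319858 = -847090.

-847090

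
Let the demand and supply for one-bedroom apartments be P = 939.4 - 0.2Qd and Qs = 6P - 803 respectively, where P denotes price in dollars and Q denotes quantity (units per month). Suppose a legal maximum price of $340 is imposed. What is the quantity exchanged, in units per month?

Rearranging demand gives Qd = 4697 - 5P. Equilibrium: 4697 - 5P = 6P - 803, so 5500 = 11P and P* = 500, Q* = 2197.
Because the ceiling (340) lies below the market-clearing price, it is binding.
At P = 340: Qd = 4697 - 5·340 = 2997 and Qs = 6·340 - 803 = 1237.
The quantity actually transacted is the short side, supply: 1237.

1237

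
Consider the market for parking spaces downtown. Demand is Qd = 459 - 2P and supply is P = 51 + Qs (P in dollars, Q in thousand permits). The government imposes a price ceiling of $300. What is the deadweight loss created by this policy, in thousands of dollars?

0

Rearranging supply gives Qs = P - 51. In a free market, 459 - 2P = P - 51 gives the equilibrium P* = 170, Q* = 119.
Since 300 is above P* = 170, the ceiling does not bind and the free-market outcome prevails.
Since the control does not bind, no trades are prevented and deadweight loss is zero.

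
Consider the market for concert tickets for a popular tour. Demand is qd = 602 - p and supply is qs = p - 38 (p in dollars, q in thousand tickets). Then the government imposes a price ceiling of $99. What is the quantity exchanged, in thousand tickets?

61

Equilibrium: 602 - p = p - 38, so 640 = 2p and p* = 320, q* = 282.
The ceiling of 99 is below the equilibrium price 320, so it binds.
At p = 99: qd = 602 - 99 = 503 and qs = 99 - 38 = 61.
The quantity actually transacted is the short side, supply: 61.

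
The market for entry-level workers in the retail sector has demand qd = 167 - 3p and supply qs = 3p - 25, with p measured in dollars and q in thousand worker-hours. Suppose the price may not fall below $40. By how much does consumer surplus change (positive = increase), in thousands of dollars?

Setting quantity demanded equal to quantity supplied, 167 - 3p = 3p - 25, gives p* = 32 and q* = 71.
The floor of 40 is above the equilibrium price 32, so it binds.
At p = 40: qd = 167 - 3·40 = 47 and qs = 3·40 - 25 = 95.
Consumer surplus without the control is ½ · (167/3 - 32) · 71 = 5041/6.
With the floor, consumers buy 47 units at 40, so CS = ½ · (167/3 - 40) · 47 = 2209/6.
Change in consumer surplus = 2209/6 - 5041/6 = -472.

-472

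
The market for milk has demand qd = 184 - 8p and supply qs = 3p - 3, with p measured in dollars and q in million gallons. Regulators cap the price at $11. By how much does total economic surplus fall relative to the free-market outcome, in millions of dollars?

74.25

Without the control the market clears where 184 - 8p = 3p - 3, i.e. p* = 17 and q* = 48.
The ceiling of 11 is below the equilibrium price 17, so it binds.
At p = 11: qd = 184 - 8·11 = 96 and qs = 3·11 - 3 = 30.
Quantity traded falls to 30. At q = 30 the demand price is (184 - 30)/8 = 19.25 and the supply price is (3 + 30)/3 = 11.
Deadweight loss = ½ · (19.25 - 11) · (48 - 30) = ½ · 8.25 · 18 = 74.25.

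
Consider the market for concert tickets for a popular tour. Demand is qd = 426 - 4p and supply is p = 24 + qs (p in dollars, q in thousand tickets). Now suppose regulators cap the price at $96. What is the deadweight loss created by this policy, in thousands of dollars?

Rearranging supply gives qs = p - 24. Setting quantity demanded equal to quantity supplied, 426 - 4p = p - 24, gives p* = 90 and q* = 66.
The ceiling of 96 is above the equilibrium price 90, so it is not binding; the market clears at p* = 90, q* = 66.
Since the control does not bind, no trades are prevented and deadweight loss is zero.

0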